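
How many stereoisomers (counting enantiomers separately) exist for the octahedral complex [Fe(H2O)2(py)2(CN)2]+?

6

Working through the distinct placements yields 5 geometric isomers: H2O trans, py trans, CN trans; H2O cis, py cis, CN trans; H2O cis, py trans, CN cis; H2O cis, py cis, CN cis (chiral); H2O trans, py cis, CN cis.
One of these lacks any improper symmetry element and so occurs as an enantiomeric pair, giving 5 + 1 = 6 stereoisomers in total.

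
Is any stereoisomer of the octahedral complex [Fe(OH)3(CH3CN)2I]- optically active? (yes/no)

Systematic placement gives 3 geometric isomers: OH mer, CH3CN trans; OH mer, CH3CN cis; OH fac, CH3CN cis.
Each arrangement has an internal mirror plane or centre of symmetry, so none is chiral.

no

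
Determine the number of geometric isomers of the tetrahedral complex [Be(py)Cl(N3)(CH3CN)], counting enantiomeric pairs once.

1

In a tetrahedral complex all four positions are equivalent and every pair of ligands is adjacent — there is no cis/trans distinction.
Only one geometric arrangement is possible; it has no improper symmetry element, so it exists as a pair of enantiomers (2 stereoisomers).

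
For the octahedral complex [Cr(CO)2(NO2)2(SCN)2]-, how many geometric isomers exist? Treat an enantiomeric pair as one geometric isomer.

5

Working through the distinct placements yields 5 geometric isomers: CO trans, NO2 trans, SCN trans; CO trans, NO2 cis, SCN cis; CO cis, NO2 cis, SCN trans; CO cis, NO2 cis, SCN cis (chiral); CO cis, NO2 trans, SCN cis.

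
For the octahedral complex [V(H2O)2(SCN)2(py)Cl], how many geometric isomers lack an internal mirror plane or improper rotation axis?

2

In an octahedral complex each vertex has one trans partner and four cis neighbours.
The distinct arrangements are (6 in all): H2O cis, SCN cis (3 arrangements, 2 chiral); H2O cis, SCN trans; H2O trans, SCN cis; H2O trans, SCN trans.
Of these, 2 lack any improper symmetry element and so occur as enantiomeric pairs, giving 6 + 2 = 8 stereoisomers in total.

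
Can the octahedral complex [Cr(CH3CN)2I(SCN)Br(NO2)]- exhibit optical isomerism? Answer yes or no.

The six octahedral sites form three mutually perpendicular trans pairs.
Exhaustive case analysis gives 9 geometric isomers.
Of these, 6 lack any improper symmetry element and so occur as enantiomeric pairs, giving 9 + 6 = 15 stereoisomers in total.

yes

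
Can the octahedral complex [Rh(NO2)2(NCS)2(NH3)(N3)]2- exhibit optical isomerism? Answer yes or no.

yes

In an octahedral complex each vertex has one trans partner and four cis neighbours.
There are 6 geometric isomers: NO2 trans, NCS cis; NO2 cis, NCS cis (3 arrangements, 2 chiral); NO2 trans, NCS trans; NO2 cis, NCS trans.
Of these, 2 lack any improper symmetry element and so occur as enantiomeric pairs, giving 6 + 2 = 8 stereoisomers in total.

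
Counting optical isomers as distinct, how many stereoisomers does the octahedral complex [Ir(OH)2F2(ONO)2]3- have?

Systematic placement gives 5 geometric isomers: OH trans, F trans, ONO trans; OH cis, F trans, ONO cis; OH cis, F cis, ONO trans; OH cis, F cis, ONO cis (chiral); OH trans, F cis, ONO cis.
One of these lacks any improper symmetry element and so occurs as an enantiomeric pair, giving 5 + 1 = 6 stereoisomers in total.

6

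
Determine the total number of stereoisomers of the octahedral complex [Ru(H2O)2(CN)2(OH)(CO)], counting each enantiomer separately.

8

In an octahedral complex each vertex has one trans partner and four cis neighbours.
There are 6 geometric isomers: H2O cis, CN trans; H2O trans, CN trans; H2O cis, CN cis (3 arrangements, 2 chiral); H2O trans, CN cis.
Of these, 2 lack any improper symmetry element and so occur as enantiomeric pairs, giving 6 + 2 = 8 stereoisomers in total.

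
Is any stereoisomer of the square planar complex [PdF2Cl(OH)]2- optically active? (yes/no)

The distinct arrangements are (2 in all): F cis; F trans.
Each arrangement has an internal mirror plane or centre of symmetry, so none is chiral.

no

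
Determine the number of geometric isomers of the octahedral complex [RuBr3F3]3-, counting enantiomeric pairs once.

2

There are 2 geometric isomers: Br mer; Br fac.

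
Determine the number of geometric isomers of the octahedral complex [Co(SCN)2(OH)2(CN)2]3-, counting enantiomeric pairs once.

Working through the distinct placements yields 5 geometric isomers: SCN trans, OH trans, CN trans; SCN cis, OH cis, CN trans; SCN trans, OH cis, CN cis; SCN cis, OH cis, CN cis (chiral); SCN cis, OH trans, CN cis.

5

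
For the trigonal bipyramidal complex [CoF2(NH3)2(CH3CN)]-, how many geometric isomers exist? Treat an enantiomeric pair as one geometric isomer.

In a trigonal bipyramid the two axial positions differ from the three equatorial ones.
Placing the ligands in turn and identifying arrangements related by rotation or reflection leaves 5 distinct geometric isomers.

5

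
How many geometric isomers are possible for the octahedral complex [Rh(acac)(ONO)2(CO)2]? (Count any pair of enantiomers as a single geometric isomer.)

The six octahedral sites form three mutually perpendicular trans pairs.
Each acac is bidentate and must span two cis positions.
The distinct arrangements are (3 in all): ONO cis, CO trans; ONO cis, CO cis (chiral); ONO trans, CO cis.

3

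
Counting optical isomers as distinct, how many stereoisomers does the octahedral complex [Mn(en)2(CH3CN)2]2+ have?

3

In an octahedral complex each vertex has one trans partner and four cis neighbours.
Each en is bidentate and must span two cis positions.
Systematic placement gives 2 geometric isomers: CH3CN trans; CH3CN cis (chiral).
One of these lacks any improper symmetry element and so occurs as an enantiomeric pair, giving 2 + 1 = 3 stereoisomers in total.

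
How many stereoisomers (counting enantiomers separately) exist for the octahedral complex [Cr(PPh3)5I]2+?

1

The six octahedral sites form three mutually perpendicular trans pairs.
Only one geometric arrangement is possible.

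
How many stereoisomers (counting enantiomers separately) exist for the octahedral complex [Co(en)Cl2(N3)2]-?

Each en is bidentate and must span two cis positions.
The distinct arrangements are (3 in all): Cl trans, N3 cis; Cl cis, N3 cis (chiral); Cl cis, N3 trans.
One of these lacks any improper symmetry element and so occurs as an enantiomeric pair, giving 3 + 1 = 4 stereoisomers in total.

4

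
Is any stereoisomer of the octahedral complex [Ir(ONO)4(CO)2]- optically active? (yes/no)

no

An octahedron has six vertices in three trans pairs; every non-trans pair is cis.
Working through the distinct placements yields 2 geometric isomers: CO trans; CO cis.
Each arrangement has an internal mirror plane or centre of symmetry, so none is chiral.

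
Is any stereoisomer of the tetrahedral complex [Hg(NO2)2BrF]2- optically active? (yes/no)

All four vertices of a tetrahedron are equivalent and mutually adjacent, so cis/trans isomerism cannot arise.
Only one geometric arrangement is possible.

no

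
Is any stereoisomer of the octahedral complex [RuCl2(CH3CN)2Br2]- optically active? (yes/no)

yes

Working through the distinct placements yields 5 geometric isomers: Cl trans, CH3CN trans, Br trans; Cl cis, CH3CN cis, Br trans; Cl trans, CH3CN cis, Br cis; Cl cis, CH3CN cis, Br cis (chiral); Cl cis, CH3CN trans, Br cis.
One of these lacks any improper symmetry element and so occurs as an enantiomeric pair, giving 5 + 1 = 6 stereoisomers in total.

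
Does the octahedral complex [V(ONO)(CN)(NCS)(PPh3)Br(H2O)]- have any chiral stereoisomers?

An octahedron has six vertices in three trans pairs; every non-trans pair is cis.
Exhaustive case analysis gives 15 geometric isomers.
Of these, 15 lack any improper symmetry element and so occur as enantiomeric pairs, giving 15 + 15 = 30 stereoisomers in total.

yes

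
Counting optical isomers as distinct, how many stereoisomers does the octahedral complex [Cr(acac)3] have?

Each acac is bidentate and must span two cis positions.
Only one geometric arrangement is possible; it has no improper symmetry element, so it exists as a pair of enantiomers (2 stereoisomers).

2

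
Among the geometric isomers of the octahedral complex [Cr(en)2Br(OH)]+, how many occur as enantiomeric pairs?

1

Each en is bidentate and must span two cis positions.
There are 2 geometric isomers: Br and OH mutually trans; Br and OH mutually cis (chiral).
One of these lacks any improper symmetry element and so occurs as an enantiomeric pair, giving 2 + 1 = 3 stereoisomers in total.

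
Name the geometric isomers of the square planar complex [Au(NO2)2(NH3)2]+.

A square has two trans pairs of vertices; adjacent vertices are cis.
Systematic placement gives 2 geometric isomers: NO2 cis; NO2 trans.

cis and trans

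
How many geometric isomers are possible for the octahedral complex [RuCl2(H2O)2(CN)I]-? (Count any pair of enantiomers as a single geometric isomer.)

An octahedron has six vertices in three trans pairs; every non-trans pair is cis.
Working through the distinct placements yields 6 geometric isomers: Cl cis, H2O cis (3 arrangements, 2 chiral); Cl cis, H2O trans; Cl trans, H2O cis; Cl trans, H2O trans.

6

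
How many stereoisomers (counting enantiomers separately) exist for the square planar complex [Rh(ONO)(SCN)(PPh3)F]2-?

A square has two trans pairs of vertices; adjacent vertices are cis.
There are 3 geometric isomers: (F/PPh3 trans, ONO/SCN trans); (F/SCN trans, ONO/PPh3 trans); (F/ONO trans, PPh3/SCN trans).
Each arrangement has an internal mirror plane or centre of symmetry, so none is chiral.

3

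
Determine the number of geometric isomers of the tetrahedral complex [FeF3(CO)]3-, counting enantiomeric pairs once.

In a tetrahedral complex all four positions are equivalent and every pair of ligands is adjacent — there is no cis/trans distinction.
Only one geometric arrangement is possible.

1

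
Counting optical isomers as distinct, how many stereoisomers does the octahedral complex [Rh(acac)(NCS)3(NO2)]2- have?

The six octahedral sites form three mutually perpendicular trans pairs.
Each acac is bidentate and must span two cis positions.
Working through the distinct placements yields 2 geometric isomers: NCS mer; NCS fac.
Each arrangement has an internal mirror plane or centre of symmetry, so none is chiral.

2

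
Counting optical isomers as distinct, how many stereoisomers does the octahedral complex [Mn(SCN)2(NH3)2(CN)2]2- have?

In an octahedral complex each vertex has one trans partner and four cis neighbours.
There are 5 geometric isomers: SCN trans, NH3 trans, CN trans; SCN cis, NH3 cis, CN trans; SCN trans, NH3 cis, CN cis; SCN cis, NH3 cis, CN cis (chiral); SCN cis, NH3 trans, CN cis.
One of these lacks any improper symmetry element and so occurs as an enantiomeric pair, giving 5 + 1 = 6 stereoisomers in total.

6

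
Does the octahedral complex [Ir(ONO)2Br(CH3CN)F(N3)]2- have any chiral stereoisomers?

Placing the ligands in turn and identifying arrangements related by rotation or reflection leaves 9 distinct geometric isomers.
Of these, 6 lack any improper symmetry element and so occur as enantiomeric pairs, giving 9 + 6 = 15 stereoisomers in total.

yes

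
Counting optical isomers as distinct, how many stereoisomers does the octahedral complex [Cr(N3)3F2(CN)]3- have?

3

In an octahedral complex each vertex has one trans partner and four cis neighbours.
Working through the distinct placements yields 3 geometric isomers: N3 mer, F cis; N3 mer, F trans; N3 fac, F cis.
Each arrangement has an internal mirror plane or centre of symmetry, so none is chiral.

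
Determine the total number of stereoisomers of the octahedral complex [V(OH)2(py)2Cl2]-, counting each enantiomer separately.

The six octahedral sites form three mutually perpendicular trans pairs.
Working through the distinct placements yields 5 geometric isomers: OH trans, py trans, Cl trans; OH cis, py cis, Cl trans; OH cis, py trans, Cl cis; OH cis, py cis, Cl cis (chiral); OH trans, py cis, Cl cis.
One of these lacks any improper symmetry element and so occurs as an enantiomeric pair, giving 5 + 1 = 6 stereoisomers in total.

6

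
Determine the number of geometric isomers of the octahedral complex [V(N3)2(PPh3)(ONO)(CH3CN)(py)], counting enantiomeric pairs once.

The six octahedral sites form three mutually perpendicular trans pairs.
Systematic enumeration (placing each ligand type in turn and discarding arrangements equivalent by rotation or reflection) gives 9 geometric isomers.

9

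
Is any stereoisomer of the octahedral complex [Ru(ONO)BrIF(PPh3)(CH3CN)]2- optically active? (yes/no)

yes

Exhaustive case analysis gives 15 geometric isomers.
Of these, 15 lack any improper symmetry element and so occur as enantiomeric pairs, giving 15 + 15 = 30 stereoisomers in total.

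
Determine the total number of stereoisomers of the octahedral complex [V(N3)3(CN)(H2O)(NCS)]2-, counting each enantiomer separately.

In an octahedral complex each vertex has one trans partner and four cis neighbours.
There are 4 geometric isomers: N3 mer (3 arrangements); N3 fac (chiral).
One of these lacks any improper symmetry element and so occurs as an enantiomeric pair, giving 4 + 1 = 5 stereoisomers in total.

5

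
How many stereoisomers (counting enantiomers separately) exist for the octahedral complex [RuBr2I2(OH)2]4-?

An octahedron has six vertices in three trans pairs; every non-trans pair is cis.
Systematic placement gives 5 geometric isomers: Br trans, I trans, OH trans; Br trans, I cis, OH cis; Br cis, I cis, OH trans; Br cis, I cis, OH cis (chiral); Br cis, I trans, OH cis.
One of these lacks any improper symmetry element and so occurs as an enantiomeric pair, giving 5 + 1 = 6 stereoisomers in total.

6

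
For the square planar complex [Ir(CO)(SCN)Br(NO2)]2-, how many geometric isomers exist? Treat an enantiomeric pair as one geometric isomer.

3

In a square planar complex each vertex has one trans partner and two cis neighbours.
The distinct arrangements are (3 in all): (Br/NO2 trans, CO/SCN trans); (Br/SCN trans, CO/NO2 trans); (Br/CO trans, NO2/SCN trans).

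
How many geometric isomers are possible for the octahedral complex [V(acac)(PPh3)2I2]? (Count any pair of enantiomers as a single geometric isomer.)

3

Each acac is bidentate and must span two cis positions.
The distinct arrangements are (3 in all): PPh3 cis, I trans; PPh3 cis, I cis (chiral); PPh3 trans, I cis.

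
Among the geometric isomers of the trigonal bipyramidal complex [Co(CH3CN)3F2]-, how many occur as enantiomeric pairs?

A trigonal bipyramid has two axial and three equatorial sites, which are chemically inequivalent.
Systematic placement gives 3 geometric isomers: F both equatorial; F one axial, one equatorial; F both axial.
Each arrangement has an internal mirror plane or centre of symmetry, so none is chiral.

0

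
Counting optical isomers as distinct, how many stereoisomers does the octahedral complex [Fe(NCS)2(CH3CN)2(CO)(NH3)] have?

8

An octahedron has six vertices in three trans pairs; every non-trans pair is cis.
The distinct arrangements are (6 in all): NCS cis, CH3CN trans; NCS trans, CH3CN trans; NCS cis, CH3CN cis (3 arrangements, 2 chiral); NCS trans, CH3CN cis.
Of these, 2 lack any improper symmetry element and so occur as enantiomeric pairs, giving 6 + 2 = 8 stereoisomers in total.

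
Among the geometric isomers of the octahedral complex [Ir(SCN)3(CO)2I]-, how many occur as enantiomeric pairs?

0

The distinct arrangements are (3 in all): SCN mer, CO trans; SCN mer, CO cis; SCN fac, CO cis.
Each arrangement has an internal mirror plane or centre of symmetry, so none is chiral.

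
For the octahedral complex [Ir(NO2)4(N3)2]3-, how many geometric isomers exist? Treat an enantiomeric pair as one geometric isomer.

2

The six octahedral sites form three mutually perpendicular trans pairs.
Working through the distinct placements yields 2 geometric isomers: N3 trans; N3 cis.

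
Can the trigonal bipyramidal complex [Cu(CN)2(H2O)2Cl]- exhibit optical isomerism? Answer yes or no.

yes

Systematic enumeration (placing each ligand type in turn and discarding arrangements equivalent by rotation or reflection) gives 5 geometric isomers.
One of these lacks any improper symmetry element and so occurs as an enantiomeric pair, giving 5 + 1 = 6 stereoisomers in total.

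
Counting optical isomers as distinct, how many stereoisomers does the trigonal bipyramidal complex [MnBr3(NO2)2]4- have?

3

A trigonal bipyramid has two axial and three equatorial sites, which are chemically inequivalent.
There are 3 geometric isomers: NO2 both equatorial; NO2 one axial, one equatorial; NO2 both axial.
Each arrangement has an internal mirror plane or centre of symmetry, so none is chiral.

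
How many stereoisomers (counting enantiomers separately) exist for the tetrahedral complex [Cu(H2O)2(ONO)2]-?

In a tetrahedral complex all four positions are equivalent and every pair of ligands is adjacent — there is no cis/trans distinction.
Only one geometric arrangement is possible.

1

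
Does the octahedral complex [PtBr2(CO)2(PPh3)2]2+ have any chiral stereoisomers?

An octahedron has six vertices in three trans pairs; every non-trans pair is cis.
There are 5 geometric isomers: Br trans, CO trans, PPh3 trans; Br trans, CO cis, PPh3 cis; Br cis, CO cis, PPh3 trans; Br cis, CO cis, PPh3 cis (chiral); Br cis, CO trans, PPh3 cis.
One of these lacks any improper symmetry element and so occurs as an enantiomeric pair, giving 5 + 1 = 6 stereoisomers in total.

yes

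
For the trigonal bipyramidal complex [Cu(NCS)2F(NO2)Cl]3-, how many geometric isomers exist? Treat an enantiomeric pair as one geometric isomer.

In a trigonal bipyramid the two axial positions differ from the three equatorial ones.
Systematic enumeration (placing each ligand type in turn and discarding arrangements equivalent by rotation or reflection) gives 7 geometric isomers.

7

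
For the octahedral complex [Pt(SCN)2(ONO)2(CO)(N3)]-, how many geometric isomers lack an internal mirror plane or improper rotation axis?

2

In an octahedral complex each vertex has one trans partner and four cis neighbours.
The distinct arrangements are (6 in all): SCN trans, ONO trans; SCN cis, ONO cis (3 arrangements, 2 chiral); SCN trans, ONO cis; SCN cis, ONO trans.
Of these, 2 lack any improper symmetry element and so occur as enantiomeric pairs, giving 6 + 2 = 8 stereoisomers in total.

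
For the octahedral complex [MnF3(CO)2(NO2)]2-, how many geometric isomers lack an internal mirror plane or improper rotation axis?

In an octahedral complex each vertex has one trans partner and four cis neighbours.
Working through the distinct placements yields 3 geometric isomers: F mer, CO trans; F fac, CO cis; F mer, CO cis.
Each arrangement has an internal mirror plane or centre of symmetry, so none is chiral.

0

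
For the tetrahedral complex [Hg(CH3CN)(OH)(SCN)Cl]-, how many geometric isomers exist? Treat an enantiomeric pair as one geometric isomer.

1

Only one geometric arrangement is possible; it has no improper symmetry element, so it exists as a pair of enantiomers (2 stereoisomers).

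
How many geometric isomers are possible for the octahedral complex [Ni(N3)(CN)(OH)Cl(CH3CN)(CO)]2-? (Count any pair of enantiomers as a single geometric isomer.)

An octahedron has six vertices in three trans pairs; every non-trans pair is cis.
Systematic enumeration (placing each ligand type in turn and discarding arrangements equivalent by rotation or reflection) gives 15 geometric isomers.

15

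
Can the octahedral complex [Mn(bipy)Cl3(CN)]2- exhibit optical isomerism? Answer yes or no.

no

In an octahedral complex each vertex has one trans partner and four cis neighbours.
Each bipy is bidentate and must span two cis positions.
Working through the distinct placements yields 2 geometric isomers: Cl fac; Cl mer.
Each arrangement has an internal mirror plane or centre of symmetry, so none is chiral.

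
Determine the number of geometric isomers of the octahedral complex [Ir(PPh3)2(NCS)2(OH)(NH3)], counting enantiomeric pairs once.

6

In an octahedral complex each vertex has one trans partner and four cis neighbours.
Working through the distinct placements yields 6 geometric isomers: PPh3 trans, NCS trans; PPh3 cis, NCS trans; PPh3 trans, NCS cis; PPh3 cis, NCS cis (3 arrangements, 2 chiral).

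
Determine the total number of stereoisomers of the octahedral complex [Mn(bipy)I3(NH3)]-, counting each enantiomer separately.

2

Each bipy is bidentate and must span two cis positions.
The distinct arrangements are (2 in all): I mer; I fac.
Each arrangement has an internal mirror plane or centre of symmetry, so none is chiral.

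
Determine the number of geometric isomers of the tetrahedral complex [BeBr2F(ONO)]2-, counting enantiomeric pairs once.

1

All four vertices of a tetrahedron are equivalent and mutually adjacent, so cis/trans isomerism cannot arise.
Only one geometric arrangement is possible.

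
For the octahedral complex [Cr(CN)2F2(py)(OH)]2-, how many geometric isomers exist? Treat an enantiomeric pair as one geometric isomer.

6

An octahedron has six vertices in three trans pairs; every non-trans pair is cis.
There are 6 geometric isomers: CN trans, F trans; CN trans, F cis; CN cis, F cis (3 arrangements, 2 chiral); CN cis, F trans.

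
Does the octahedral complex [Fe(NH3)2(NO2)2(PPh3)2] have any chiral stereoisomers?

yes

The six octahedral sites form three mutually perpendicular trans pairs.
Systematic placement gives 5 geometric isomers: NH3 trans, NO2 trans, PPh3 trans; NH3 trans, NO2 cis, PPh3 cis; NH3 cis, NO2 cis, PPh3 trans; NH3 cis, NO2 cis, PPh3 cis (chiral); NH3 cis, NO2 trans, PPh3 cis.
One of these lacks any improper symmetry element and so occurs as an enantiomeric pair, giving 5 + 1 = 6 stereoisomers in total.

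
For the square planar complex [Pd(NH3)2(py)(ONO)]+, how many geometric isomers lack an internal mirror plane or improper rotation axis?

Working through the distinct placements yields 2 geometric isomers: NH3 cis; NH3 trans.
Each arrangement has an internal mirror plane or centre of symmetry, so none is chiral.

0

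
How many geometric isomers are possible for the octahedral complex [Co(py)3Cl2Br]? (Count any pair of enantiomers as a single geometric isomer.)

3

An octahedron has six vertices in three trans pairs; every non-trans pair is cis.
The distinct arrangements are (3 in all): py mer, Cl cis; py mer, Cl trans; py fac, Cl cis.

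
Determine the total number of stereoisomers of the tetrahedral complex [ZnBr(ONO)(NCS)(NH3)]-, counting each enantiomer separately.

2

All four vertices of a tetrahedron are equivalent and mutually adjacent, so cis/trans isomerism cannot arise.
Only one geometric arrangement is possible; it has no improper symmetry element, so it exists as a pair of enantiomers (2 stereoisomers).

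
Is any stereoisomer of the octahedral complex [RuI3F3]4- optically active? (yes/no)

no

An octahedron has six vertices in three trans pairs; every non-trans pair is cis.
Working through the distinct placements yields 2 geometric isomers: I mer; I fac.
Each arrangement has an internal mirror plane or centre of symmetry, so none is chiral.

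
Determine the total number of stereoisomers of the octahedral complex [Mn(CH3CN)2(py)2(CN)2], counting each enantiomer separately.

In an octahedral complex each vertex has one trans partner and four cis neighbours.
The distinct arrangements are (5 in all): CH3CN trans, py trans, CN trans; CH3CN trans, py cis, CN cis; CH3CN cis, py trans, CN cis; CH3CN cis, py cis, CN cis (chiral); CH3CN cis, py cis, CN trans.
One of these lacks any improper symmetry element and so occurs as an enantiomeric pair, giving 5 + 1 = 6 stereoisomers in total.

6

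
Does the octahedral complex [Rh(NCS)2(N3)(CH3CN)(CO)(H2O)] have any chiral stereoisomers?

In an octahedral complex each vertex has one trans partner and four cis neighbours.
Exhaustive case analysis gives 9 geometric isomers.
Of these, 6 lack any improper symmetry element and so occur as enantiomeric pairs, giving 9 + 6 = 15 stereoisomers in total.

yes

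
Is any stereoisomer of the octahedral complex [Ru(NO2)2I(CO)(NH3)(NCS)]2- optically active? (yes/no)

yes

In an octahedral complex each vertex has one trans partner and four cis neighbours.
Systematic enumeration (placing each ligand type in turn and discarding arrangements equivalent by rotation or reflection) gives 9 geometric isomers.
Of these, 6 lack any improper symmetry element and so occur as enantiomeric pairs, giving 9 + 6 = 15 stereoisomers in total.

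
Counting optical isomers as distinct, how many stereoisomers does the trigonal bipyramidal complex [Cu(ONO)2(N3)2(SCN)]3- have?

6

Placing the ligands in turn and identifying arrangements related by rotation or reflection leaves 5 distinct geometric isomers.
One of these lacks any improper symmetry element and so occurs as an enantiomeric pair, giving 5 + 1 = 6 stereoisomers in total.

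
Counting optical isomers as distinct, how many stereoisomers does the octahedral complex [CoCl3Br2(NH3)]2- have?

The six octahedral sites form three mutually perpendicular trans pairs.
There are 3 geometric isomers: Cl mer, Br trans; Cl fac, Br cis; Cl mer, Br cis.
Each arrangement has an internal mirror plane or centre of symmetry, so none is chiral.

3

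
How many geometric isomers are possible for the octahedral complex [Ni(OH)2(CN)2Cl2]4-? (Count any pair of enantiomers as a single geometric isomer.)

In an octahedral complex each vertex has one trans partner and four cis neighbours.
Systematic placement gives 5 geometric isomers: OH trans, CN trans, Cl trans; OH cis, CN trans, Cl cis; OH trans, CN cis, Cl cis; OH cis, CN cis, Cl cis (chiral); OH cis, CN cis, Cl trans.

5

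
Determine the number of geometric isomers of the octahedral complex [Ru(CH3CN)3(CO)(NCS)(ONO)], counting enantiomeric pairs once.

An octahedron has six vertices in three trans pairs; every non-trans pair is cis.
The distinct arrangements are (4 in all): CH3CN mer (3 arrangements); CH3CN fac (chiral).

4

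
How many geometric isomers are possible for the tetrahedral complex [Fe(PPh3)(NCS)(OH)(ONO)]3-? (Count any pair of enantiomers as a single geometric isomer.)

1

All four vertices of a tetrahedron are equivalent and mutually adjacent, so cis/trans isomerism cannot arise.
Only one geometric arrangement is possible; it has no improper symmetry element, so it exists as a pair of enantiomers (2 stereoisomers).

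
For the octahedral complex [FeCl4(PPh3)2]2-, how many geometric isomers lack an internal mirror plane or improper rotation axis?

There are 2 geometric isomers: PPh3 trans; PPh3 cis.
Each arrangement has an internal mirror plane or centre of symmetry, so none is chiral.

0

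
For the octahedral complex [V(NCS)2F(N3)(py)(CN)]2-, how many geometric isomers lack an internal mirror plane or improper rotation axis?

6

Systematic enumeration (placing each ligand type in turn and discarding arrangements equivalent by rotation or reflection) gives 9 geometric isomers.
Of these, 6 lack any improper symmetry element and so occur as enantiomeric pairs, giving 9 + 6 = 15 stereoisomers in total.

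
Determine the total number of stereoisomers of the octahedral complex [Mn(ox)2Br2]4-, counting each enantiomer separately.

The six octahedral sites form three mutually perpendicular trans pairs.
Each ox is bidentate and must span two cis positions.
Working through the distinct placements yields 2 geometric isomers: Br trans; Br cis (chiral).
One of these lacks any improper symmetry element and so occurs as an enantiomeric pair, giving 2 + 1 = 3 stereoisomers in total.

3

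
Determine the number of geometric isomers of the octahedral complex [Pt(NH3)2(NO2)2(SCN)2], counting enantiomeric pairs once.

5

In an octahedral complex each vertex has one trans partner and four cis neighbours.
The distinct arrangements are (5 in all): NH3 trans, NO2 trans, SCN trans; NH3 trans, NO2 cis, SCN cis; NH3 cis, NO2 cis, SCN trans; NH3 cis, NO2 cis, SCN cis (chiral); NH3 cis, NO2 trans, SCN cis.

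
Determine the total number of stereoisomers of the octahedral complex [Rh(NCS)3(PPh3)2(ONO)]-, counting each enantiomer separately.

3

An octahedron has six vertices in three trans pairs; every non-trans pair is cis.
Working through the distinct placements yields 3 geometric isomers: NCS mer, PPh3 trans; NCS mer, PPh3 cis; NCS fac, PPh3 cis.
Each arrangement has an internal mirror plane or centre of symmetry, so none is chiral.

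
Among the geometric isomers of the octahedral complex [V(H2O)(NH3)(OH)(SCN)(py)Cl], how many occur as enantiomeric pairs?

15

In an octahedral complex each vertex has one trans partner and four cis neighbours.
Systematic enumeration (placing each ligand type in turn and discarding arrangements equivalent by rotation or reflection) gives 15 geometric isomers.
Of these, 15 lack any improper symmetry element and so occur as enantiomeric pairs, giving 15 + 15 = 30 stereoisomers in total.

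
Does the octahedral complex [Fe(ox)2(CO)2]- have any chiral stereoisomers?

An octahedron has six vertices in three trans pairs; every non-trans pair is cis.
Each ox is bidentate and must span two cis positions.
There are 2 geometric isomers: CO trans; CO cis (chiral).
One of these lacks any improper symmetry element and so occurs as an enantiomeric pair, giving 2 + 1 = 3 stereoisomers in total.

yes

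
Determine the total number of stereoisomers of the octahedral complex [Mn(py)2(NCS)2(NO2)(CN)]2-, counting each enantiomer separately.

8

An octahedron has six vertices in three trans pairs; every non-trans pair is cis.
There are 6 geometric isomers: py trans, NCS cis; py cis, NCS cis (3 arrangements, 2 chiral); py trans, NCS trans; py cis, NCS trans.
Of these, 2 lack any improper symmetry element and so occur as enantiomeric pairs, giving 6 + 2 = 8 stereoisomers in total.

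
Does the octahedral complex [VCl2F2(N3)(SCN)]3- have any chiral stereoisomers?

yes

An octahedron has six vertices in three trans pairs; every non-trans pair is cis.
There are 6 geometric isomers: Cl trans, F trans; Cl trans, F cis; Cl cis, F cis (3 arrangements, 2 chiral); Cl cis, F trans.
Of these, 2 lack any improper symmetry element and so occur as enantiomeric pairs, giving 6 + 2 = 8 stereoisomers in total.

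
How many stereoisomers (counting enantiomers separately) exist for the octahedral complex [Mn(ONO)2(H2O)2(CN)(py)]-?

8

The distinct arrangements are (6 in all): ONO cis, H2O cis (3 arrangements, 2 chiral); ONO trans, H2O cis; ONO cis, H2O trans; ONO trans, H2O trans.
Of these, 2 lack any improper symmetry element and so occur as enantiomeric pairs, giving 6 + 2 = 8 stereoisomers in total.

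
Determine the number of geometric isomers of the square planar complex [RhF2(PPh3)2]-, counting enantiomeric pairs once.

2

A square has two trans pairs of vertices; adjacent vertices are cis.
There are 2 geometric isomers: F cis; F trans.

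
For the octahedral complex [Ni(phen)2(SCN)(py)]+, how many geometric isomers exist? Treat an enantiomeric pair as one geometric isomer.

Each phen is bidentate and must span two cis positions.
The distinct arrangements are (2 in all): SCN and py mutually cis (chiral); SCN and py mutually trans.

2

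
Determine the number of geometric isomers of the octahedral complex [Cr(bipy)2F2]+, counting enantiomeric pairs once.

2

In an octahedral complex each vertex has one trans partner and four cis neighbours.
Each bipy is bidentate and must span two cis positions.
The distinct arrangements are (2 in all): F trans; F cis (chiral).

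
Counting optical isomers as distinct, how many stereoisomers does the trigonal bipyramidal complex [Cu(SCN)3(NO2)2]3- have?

A trigonal bipyramid has two axial and three equatorial sites, which are chemically inequivalent.
Systematic placement gives 3 geometric isomers: NO2 both axial; NO2 one axial, one equatorial; NO2 both equatorial.
Each arrangement has an internal mirror plane or centre of symmetry, so none is chiral.

3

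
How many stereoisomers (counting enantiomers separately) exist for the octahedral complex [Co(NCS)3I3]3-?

The six octahedral sites form three mutually perpendicular trans pairs.
Systematic placement gives 2 geometric isomers: NCS mer; NCS fac.
Each arrangement has an internal mirror plane or centre of symmetry, so none is chiral.

2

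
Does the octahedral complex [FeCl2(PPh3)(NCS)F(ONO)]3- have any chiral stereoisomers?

Systematic enumeration (placing each ligand type in turn and discarding arrangements equivalent by rotation or reflection) gives 9 geometric isomers.
Of these, 6 lack any improper symmetry element and so occur as enantiomeric pairs, giving 9 + 6 = 15 stereoisomers in total.

yes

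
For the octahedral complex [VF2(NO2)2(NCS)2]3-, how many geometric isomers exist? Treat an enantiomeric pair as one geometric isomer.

There are 5 geometric isomers: F trans, NO2 trans, NCS trans; F trans, NO2 cis, NCS cis; F cis, NO2 trans, NCS cis; F cis, NO2 cis, NCS cis (chiral); F cis, NO2 cis, NCS trans.

5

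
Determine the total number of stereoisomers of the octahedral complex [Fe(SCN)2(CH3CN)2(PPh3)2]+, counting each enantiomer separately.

The six octahedral sites form three mutually perpendicular trans pairs.
Working through the distinct placements yields 5 geometric isomers: SCN trans, CH3CN trans, PPh3 trans; SCN cis, CH3CN trans, PPh3 cis; SCN trans, CH3CN cis, PPh3 cis; SCN cis, CH3CN cis, PPh3 cis (chiral); SCN cis, CH3CN cis, PPh3 trans.
One of these lacks any improper symmetry element and so occurs as an enantiomeric pair, giving 5 + 1 = 6 stereoisomers in total.

6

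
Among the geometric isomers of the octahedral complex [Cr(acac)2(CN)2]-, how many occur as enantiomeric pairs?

1

In an octahedral complex each vertex has one trans partner and four cis neighbours.
Each acac is bidentate and must span two cis positions.
The distinct arrangements are (2 in all): CN trans; CN cis (chiral).
One of these lacks any improper symmetry element and so occurs as an enantiomeric pair, giving 2 + 1 = 3 stereoisomers in total.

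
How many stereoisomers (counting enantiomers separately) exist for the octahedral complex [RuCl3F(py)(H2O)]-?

5

An octahedron has six vertices in three trans pairs; every non-trans pair is cis.
Working through the distinct placements yields 4 geometric isomers: Cl mer (3 arrangements); Cl fac (chiral).
One of these lacks any improper symmetry element and so occurs as an enantiomeric pair, giving 4 + 1 = 5 stereoisomers in total.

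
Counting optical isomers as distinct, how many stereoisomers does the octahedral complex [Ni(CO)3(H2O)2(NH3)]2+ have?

3

An octahedron has six vertices in three trans pairs; every non-trans pair is cis.
Systematic placement gives 3 geometric isomers: CO mer, H2O cis; CO mer, H2O trans; CO fac, H2O cis.
Each arrangement has an internal mirror plane or centre of symmetry, so none is chiral.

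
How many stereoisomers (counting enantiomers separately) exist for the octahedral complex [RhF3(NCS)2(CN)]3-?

3

In an octahedral complex each vertex has one trans partner and four cis neighbours.
Systematic placement gives 3 geometric isomers: F mer, NCS trans; F fac, NCS cis; F mer, NCS cis.
Each arrangement has an internal mirror plane or centre of symmetry, so none is chiral.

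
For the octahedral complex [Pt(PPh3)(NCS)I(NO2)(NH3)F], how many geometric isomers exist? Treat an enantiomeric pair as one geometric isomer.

The six octahedral sites form three mutually perpendicular trans pairs.
Placing the ligands in turn and identifying arrangements related by rotation or reflection leaves 15 distinct geometric isomers.

15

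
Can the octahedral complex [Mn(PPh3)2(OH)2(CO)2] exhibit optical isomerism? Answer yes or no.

An octahedron has six vertices in three trans pairs; every non-trans pair is cis.
Systematic placement gives 5 geometric isomers: PPh3 trans, OH trans, CO trans; PPh3 cis, OH cis, CO trans; PPh3 trans, OH cis, CO cis; PPh3 cis, OH cis, CO cis (chiral); PPh3 cis, OH trans, CO cis.
One of these lacks any improper symmetry element and so occurs as an enantiomeric pair, giving 5 + 1 = 6 stereoisomers in total.

yes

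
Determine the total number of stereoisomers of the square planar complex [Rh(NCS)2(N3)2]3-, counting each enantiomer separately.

2

There are 2 geometric isomers: NCS cis; NCS trans.
Each arrangement has an internal mirror plane or centre of symmetry, so none is chiral.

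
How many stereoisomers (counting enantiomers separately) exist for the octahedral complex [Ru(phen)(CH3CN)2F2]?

4

Each phen is bidentate and must span two cis positions.
The distinct arrangements are (3 in all): CH3CN trans, F cis; CH3CN cis, F cis (chiral); CH3CN cis, F trans.
One of these lacks any improper symmetry element and so occurs as an enantiomeric pair, giving 3 + 1 = 4 stereoisomers in total.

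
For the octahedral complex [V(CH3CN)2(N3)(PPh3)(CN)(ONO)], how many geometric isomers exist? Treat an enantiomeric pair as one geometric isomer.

An octahedron has six vertices in three trans pairs; every non-trans pair is cis.
Exhaustive case analysis gives 9 geometric isomers.

9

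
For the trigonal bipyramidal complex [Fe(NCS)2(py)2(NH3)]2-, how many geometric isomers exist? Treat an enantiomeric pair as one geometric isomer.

Systematic enumeration (placing each ligand type in turn and discarding arrangements equivalent by rotation or reflection) gives 5 geometric isomers.

5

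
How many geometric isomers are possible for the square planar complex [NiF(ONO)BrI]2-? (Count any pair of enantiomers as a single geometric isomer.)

3

A square has two trans pairs of vertices; adjacent vertices are cis.
The distinct arrangements are (3 in all): (Br/I trans, F/ONO trans); (Br/ONO trans, F/I trans); (Br/F trans, I/ONO trans).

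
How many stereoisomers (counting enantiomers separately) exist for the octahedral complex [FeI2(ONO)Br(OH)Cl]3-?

15

Systematic enumeration (placing each ligand type in turn and discarding arrangements equivalent by rotation or reflection) gives 9 geometric isomers.
Of these, 6 lack any improper symmetry element and so occur as enantiomeric pairs, giving 9 + 6 = 15 stereoisomers in total.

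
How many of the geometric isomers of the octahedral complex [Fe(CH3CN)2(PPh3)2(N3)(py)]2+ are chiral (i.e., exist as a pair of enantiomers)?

2

Working through the distinct placements yields 6 geometric isomers: CH3CN trans, PPh3 cis; CH3CN trans, PPh3 trans; CH3CN cis, PPh3 cis (3 arrangements, 2 chiral); CH3CN cis, PPh3 trans.
Of these, 2 lack any improper symmetry element and so occur as enantiomeric pairs, giving 6 + 2 = 8 stereoisomers in total.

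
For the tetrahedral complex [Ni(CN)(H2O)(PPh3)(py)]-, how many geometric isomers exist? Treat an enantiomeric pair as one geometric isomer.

All four vertices of a tetrahedron are equivalent and mutually adjacent, so cis/trans isomerism cannot arise.
Only one geometric arrangement is possible; it has no improper symmetry element, so it exists as a pair of enantiomers (2 stereoisomers).

1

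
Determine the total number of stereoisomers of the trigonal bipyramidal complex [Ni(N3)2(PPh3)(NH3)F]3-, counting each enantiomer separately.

Placing the ligands in turn and identifying arrangements related by rotation or reflection leaves 7 distinct geometric isomers.
Of these, 3 lack any improper symmetry element and so occur as enantiomeric pairs, giving 7 + 3 = 10 stereoisomers in total.

10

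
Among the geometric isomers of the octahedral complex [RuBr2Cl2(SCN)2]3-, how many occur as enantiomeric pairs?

The distinct arrangements are (5 in all): Br trans, Cl trans, SCN trans; Br trans, Cl cis, SCN cis; Br cis, Cl cis, SCN trans; Br cis, Cl cis, SCN cis (chiral); Br cis, Cl trans, SCN cis.
One of these lacks any improper symmetry element and so occurs as an enantiomeric pair, giving 5 + 1 = 6 stereoisomers in total.

1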